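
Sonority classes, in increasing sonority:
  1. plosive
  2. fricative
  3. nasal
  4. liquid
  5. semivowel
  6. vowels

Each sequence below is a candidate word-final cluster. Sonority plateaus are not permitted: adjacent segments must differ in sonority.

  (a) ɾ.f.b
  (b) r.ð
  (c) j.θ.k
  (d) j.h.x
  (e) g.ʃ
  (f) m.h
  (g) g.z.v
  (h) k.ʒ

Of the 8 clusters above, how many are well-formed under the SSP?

(a) sonority 4-2-1: well-formed.
(b) sonority 4-2: well-formed.
(c) sonority 5-2-1: well-formed.
(d) sonority 5-2-2: ill-formed.
(e) sonority 1-2: ill-formed.
(f) sonority 3-2: well-formed.
(g) sonority 1-2-2: ill-formed.
(h) sonority 1-2: ill-formed.

4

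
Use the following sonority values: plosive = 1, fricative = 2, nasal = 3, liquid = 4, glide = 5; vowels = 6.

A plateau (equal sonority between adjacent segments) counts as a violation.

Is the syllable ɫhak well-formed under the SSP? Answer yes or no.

Onset: /ɫ/ is a liquid (sonority 4), /h/ is a fricative (sonority 2); then the nucleus /a/ (sonority 6).
Onset profile 4-2-6 — does not strictly rise throughout.
Coda: /k/ is a plosive (sonority 1).
Coda profile 6-1 — falls from the nucleus.

no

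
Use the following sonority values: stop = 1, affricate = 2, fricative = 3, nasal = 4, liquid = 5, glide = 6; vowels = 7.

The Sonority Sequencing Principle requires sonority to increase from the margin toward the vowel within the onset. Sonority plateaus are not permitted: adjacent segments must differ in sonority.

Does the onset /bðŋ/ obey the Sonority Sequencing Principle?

/b/ — stop, sonority 1.
/ð/ — fricative, sonority 3.
/ŋ/ — nasal, sonority 4.
The profile 1-3-4 strictly rises, so the onset satisfies the SSP.

yes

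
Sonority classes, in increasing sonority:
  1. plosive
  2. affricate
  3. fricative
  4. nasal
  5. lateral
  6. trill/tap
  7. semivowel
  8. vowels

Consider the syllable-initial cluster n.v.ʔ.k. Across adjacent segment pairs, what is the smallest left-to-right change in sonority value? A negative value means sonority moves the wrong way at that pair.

-2

/n/: nasal = 4.
/v/: fricative = 3.
/ʔ/: plosive = 1.
/k/: plosive = 1.
/n/→/v/: change -1.
/v/→/ʔ/: change -2.
/ʔ/→/k/: change +0.
Minimum = -2.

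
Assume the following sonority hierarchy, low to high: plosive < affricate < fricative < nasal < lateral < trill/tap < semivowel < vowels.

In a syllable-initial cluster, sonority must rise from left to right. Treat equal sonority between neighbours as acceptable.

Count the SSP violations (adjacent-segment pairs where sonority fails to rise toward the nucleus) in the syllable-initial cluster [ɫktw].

/ɫ/ is a lateral (sonority 5).
/k/ is a plosive (sonority 1).
/t/ is a plosive (sonority 1).
/w/ is a semivowel (sonority 7).
/ɫ/→/k/: 5→1 (does not rise) — violation.
/k/→/t/: 1→1 (plateau, allowed) — ok.
/t/→/w/: 1→7 (rises) — ok.

1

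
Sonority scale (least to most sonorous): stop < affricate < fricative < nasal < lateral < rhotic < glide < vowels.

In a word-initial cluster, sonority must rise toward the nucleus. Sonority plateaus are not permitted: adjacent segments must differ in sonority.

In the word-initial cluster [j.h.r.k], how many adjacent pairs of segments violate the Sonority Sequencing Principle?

/j/: glide = 7.
/h/: fricative = 3.
/r/: rhotic = 6.
/k/: stop = 1.
/j/→/h/: 7→3 (does not rise) — violation.
/h/→/r/: 3→6 (rises) — ok.
/r/→/k/: 6→1 (does not rise) — violation.

2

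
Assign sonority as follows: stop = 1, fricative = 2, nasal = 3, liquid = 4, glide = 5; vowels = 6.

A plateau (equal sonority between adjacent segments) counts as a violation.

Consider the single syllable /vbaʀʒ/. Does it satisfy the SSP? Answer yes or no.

no

Onset: /v/ is a fricative (sonority 2), /b/ is a stop (sonority 1); then the nucleus /a/ (sonority 6).
Onset profile 2-1-6 — does not strictly rise throughout.
Coda: /ʀ/ is a liquid (sonority 4), /ʒ/ is a fricative (sonority 2).
Coda profile 6-4-2 — falls from the nucleus.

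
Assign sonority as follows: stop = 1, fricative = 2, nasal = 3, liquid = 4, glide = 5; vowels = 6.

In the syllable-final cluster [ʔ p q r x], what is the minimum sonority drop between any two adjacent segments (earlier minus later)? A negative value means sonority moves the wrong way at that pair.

-3

/ʔ/ is a stop (sonority 1).
/p/ is a stop (sonority 1).
/q/ is a stop (sonority 1).
/r/ is a liquid (sonority 4).
/x/ is a fricative (sonority 2).
/ʔ/→/p/: change +0.
/p/→/q/: change +0.
/q/→/r/: change -3.
/r/→/x/: change +2.
Minimum = -3.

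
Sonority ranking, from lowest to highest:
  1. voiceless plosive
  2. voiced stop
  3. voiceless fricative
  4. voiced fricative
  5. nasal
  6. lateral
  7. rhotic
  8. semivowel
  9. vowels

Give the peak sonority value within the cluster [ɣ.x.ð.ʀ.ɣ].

/ɣ/ — voiced fricative, sonority 4.
/x/ — voiceless fricative, sonority 3.
/ð/ — voiced fricative, sonority 4.
/ʀ/ — rhotic, sonority 7.
/ɣ/ — voiced fricative, sonority 4.
The maximum is 7.

7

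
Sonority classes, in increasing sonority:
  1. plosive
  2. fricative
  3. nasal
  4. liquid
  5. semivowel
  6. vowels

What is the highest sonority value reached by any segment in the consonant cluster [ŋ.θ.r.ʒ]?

/ŋ/ — nasal, sonority 3.
/θ/ — fricative, sonority 2.
/r/ — liquid, sonority 4.
/ʒ/ — fricative, sonority 2.
The maximum is 4.

4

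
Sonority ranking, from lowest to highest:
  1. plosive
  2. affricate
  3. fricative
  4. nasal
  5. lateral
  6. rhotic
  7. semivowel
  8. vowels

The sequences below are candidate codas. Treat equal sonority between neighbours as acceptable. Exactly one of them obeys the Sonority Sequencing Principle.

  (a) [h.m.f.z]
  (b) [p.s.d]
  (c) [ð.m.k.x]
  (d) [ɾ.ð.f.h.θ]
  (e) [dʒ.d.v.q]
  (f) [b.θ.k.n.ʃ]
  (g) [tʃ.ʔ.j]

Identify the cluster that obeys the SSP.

(a) 3-4-3-3 → violates
(b) 1-3-1 → violates
(c) 3-4-1-3 → violates
(d) 6-3-3-3-3 → obeys
(e) 2-1-3-1 → violates
(f) 1-3-1-4-3 → violates
(g) 2-1-7 → violates

d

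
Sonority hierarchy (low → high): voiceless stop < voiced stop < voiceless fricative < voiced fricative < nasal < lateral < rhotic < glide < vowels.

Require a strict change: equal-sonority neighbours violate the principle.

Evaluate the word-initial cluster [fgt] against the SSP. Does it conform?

no

/f/: voiceless fricative = 3.
/g/: voiced stop = 2.
/t/: voiceless stop = 1.
The profile is 3-2-1. Between /f/ (3) and /g/ (2) sonority does not rise, so the cluster violates the SSP.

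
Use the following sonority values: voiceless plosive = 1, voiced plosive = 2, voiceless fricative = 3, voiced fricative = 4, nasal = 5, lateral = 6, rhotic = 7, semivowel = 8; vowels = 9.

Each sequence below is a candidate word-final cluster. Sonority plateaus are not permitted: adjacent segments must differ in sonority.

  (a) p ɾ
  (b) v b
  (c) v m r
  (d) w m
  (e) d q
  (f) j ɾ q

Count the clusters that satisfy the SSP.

4

(a) 1-7 → violates
(b) 4-2 → obeys
(c) 4-5-7 → violates
(d) 8-5 → obeys
(e) 2-1 → obeys
(f) 8-7-1 → obeys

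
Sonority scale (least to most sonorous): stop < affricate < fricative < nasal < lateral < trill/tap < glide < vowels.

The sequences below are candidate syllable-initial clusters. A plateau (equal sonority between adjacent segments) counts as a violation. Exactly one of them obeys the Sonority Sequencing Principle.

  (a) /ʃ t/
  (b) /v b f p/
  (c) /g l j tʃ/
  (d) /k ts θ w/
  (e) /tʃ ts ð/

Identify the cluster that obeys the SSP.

d

(a) 3-1 → violates
(b) 3-1-3-1 → violates
(c) 1-5-7-2 → violates
(d) 1-2-3-7 → obeys
(e) 2-2-3 → violates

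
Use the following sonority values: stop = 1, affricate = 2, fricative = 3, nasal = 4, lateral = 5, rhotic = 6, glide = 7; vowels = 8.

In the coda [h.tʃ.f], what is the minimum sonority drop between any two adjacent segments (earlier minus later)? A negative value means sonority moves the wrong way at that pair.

/h/ — fricative, sonority 3.
/tʃ/ — affricate, sonority 2.
/f/ — fricative, sonority 3.
/h/→/tʃ/: change +1.
/tʃ/→/f/: change -1.
Minimum = -1.

-1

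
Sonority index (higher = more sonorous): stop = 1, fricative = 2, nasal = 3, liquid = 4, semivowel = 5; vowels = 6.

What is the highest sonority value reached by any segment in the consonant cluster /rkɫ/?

4

/r/: liquid = 4.
/k/: stop = 1.
/ɫ/: liquid = 4.
The maximum is 4.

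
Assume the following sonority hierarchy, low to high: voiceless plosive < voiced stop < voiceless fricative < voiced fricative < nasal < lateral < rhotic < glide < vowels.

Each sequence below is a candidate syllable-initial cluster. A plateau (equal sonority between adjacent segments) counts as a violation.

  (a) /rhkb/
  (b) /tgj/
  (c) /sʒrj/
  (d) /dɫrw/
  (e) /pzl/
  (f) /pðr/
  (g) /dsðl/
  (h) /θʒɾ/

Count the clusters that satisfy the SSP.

(a) /rhkb/: profile 7-3-1-2 — violates.
(b) /tgj/: profile 1-2-8 — obeys.
(c) /sʒrj/: profile 3-4-7-8 — obeys.
(d) /dɫrw/: profile 2-6-7-8 — obeys.
(e) /pzl/: profile 1-4-6 — obeys.
(f) /pðr/: profile 1-4-7 — obeys.
(g) /dsðl/: profile 2-3-4-6 — obeys.
(h) /θʒɾ/: profile 3-4-7 — obeys.

7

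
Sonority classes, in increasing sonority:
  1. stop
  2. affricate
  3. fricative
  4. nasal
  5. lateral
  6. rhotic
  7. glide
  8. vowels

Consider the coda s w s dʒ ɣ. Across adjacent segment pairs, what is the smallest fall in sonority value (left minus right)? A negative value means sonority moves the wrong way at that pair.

-4

/s/ — fricative, sonority 3.
/w/ — glide, sonority 7.
/s/ — fricative, sonority 3.
/dʒ/ — affricate, sonority 2.
/ɣ/ — fricative, sonority 3.
/s/→/w/: change -4.
/w/→/s/: change +4.
/s/→/dʒ/: change +1.
/dʒ/→/ɣ/: change -1.
Minimum = -4.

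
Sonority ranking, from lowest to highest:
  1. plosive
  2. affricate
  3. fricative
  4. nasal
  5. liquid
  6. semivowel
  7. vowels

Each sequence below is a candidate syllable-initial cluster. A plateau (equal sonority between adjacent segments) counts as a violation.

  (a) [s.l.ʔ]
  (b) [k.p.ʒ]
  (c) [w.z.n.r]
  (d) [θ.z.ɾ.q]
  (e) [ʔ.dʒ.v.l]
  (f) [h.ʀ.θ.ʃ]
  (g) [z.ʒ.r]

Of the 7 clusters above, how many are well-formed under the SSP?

1

(a) [s.l.ʔ]: profile 3-5-1 — violates.
(b) [k.p.ʒ]: profile 1-1-3 — violates.
(c) [w.z.n.r]: profile 6-3-4-5 — violates.
(d) [θ.z.ɾ.q]: profile 3-3-5-1 — violates.
(e) [ʔ.dʒ.v.l]: profile 1-2-3-5 — obeys.
(f) [h.ʀ.θ.ʃ]: profile 3-5-3-3 — violates.
(g) [z.ʒ.r]: profile 3-3-5 — violates.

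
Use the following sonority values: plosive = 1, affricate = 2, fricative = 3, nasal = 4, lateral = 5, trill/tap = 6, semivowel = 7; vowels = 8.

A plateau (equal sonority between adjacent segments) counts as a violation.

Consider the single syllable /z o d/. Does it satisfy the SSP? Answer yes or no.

yes

Onset: /z/ is a fricative (sonority 3); then the nucleus /o/ (sonority 8).
Onset profile 3-8 — rises to the nucleus.
Coda: /d/ is a plosive (sonority 1).
Coda profile 8-1 — falls from the nucleus.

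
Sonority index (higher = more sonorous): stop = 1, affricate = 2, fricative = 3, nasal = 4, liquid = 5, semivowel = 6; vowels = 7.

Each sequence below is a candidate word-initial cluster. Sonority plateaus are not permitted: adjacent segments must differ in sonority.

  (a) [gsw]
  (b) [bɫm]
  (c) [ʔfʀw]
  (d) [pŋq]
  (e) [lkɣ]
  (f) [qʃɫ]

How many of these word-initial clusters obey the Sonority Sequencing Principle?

(a) 1-3-6 → obeys
(b) 1-5-4 → violates
(c) 1-3-5-6 → obeys
(d) 1-4-1 → violates
(e) 5-1-3 → violates
(f) 1-3-5 → obeys

3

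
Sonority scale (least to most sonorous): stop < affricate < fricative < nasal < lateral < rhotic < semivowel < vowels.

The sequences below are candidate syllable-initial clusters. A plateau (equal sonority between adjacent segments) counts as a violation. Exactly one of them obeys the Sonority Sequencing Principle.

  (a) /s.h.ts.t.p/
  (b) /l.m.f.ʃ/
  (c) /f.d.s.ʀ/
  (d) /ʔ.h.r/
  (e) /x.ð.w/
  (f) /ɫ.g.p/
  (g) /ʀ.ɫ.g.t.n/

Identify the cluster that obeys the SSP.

(a) 3-3-2-1-1 → violates
(b) 5-4-3-3 → violates
(c) 3-1-3-6 → violates
(d) 1-3-6 → obeys
(e) 3-3-7 → violates
(f) 5-1-1 → violates
(g) 6-5-1-1-4 → violates

d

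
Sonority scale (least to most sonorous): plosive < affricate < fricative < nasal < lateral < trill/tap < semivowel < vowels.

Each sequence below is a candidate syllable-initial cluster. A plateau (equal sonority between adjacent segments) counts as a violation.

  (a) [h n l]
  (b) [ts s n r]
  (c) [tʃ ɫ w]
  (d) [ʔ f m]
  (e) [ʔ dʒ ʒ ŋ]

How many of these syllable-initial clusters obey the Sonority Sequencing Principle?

(a) 3-4-5 → obeys
(b) 2-3-4-6 → obeys
(c) 2-5-7 → obeys
(d) 1-3-4 → obeys
(e) 1-2-3-4 → obeys

5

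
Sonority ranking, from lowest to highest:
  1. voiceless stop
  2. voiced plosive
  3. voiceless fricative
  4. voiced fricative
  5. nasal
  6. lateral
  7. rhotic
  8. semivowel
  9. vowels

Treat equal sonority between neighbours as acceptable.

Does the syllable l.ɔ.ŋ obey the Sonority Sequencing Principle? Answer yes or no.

yes

Onset: /l/ is a lateral (sonority 6); then the nucleus /ɔ/ (sonority 9).
Onset profile 6-9 — rises to the nucleus.
Coda: /ŋ/ is a nasal (sonority 5).
Coda profile 9-5 — falls from the nucleus.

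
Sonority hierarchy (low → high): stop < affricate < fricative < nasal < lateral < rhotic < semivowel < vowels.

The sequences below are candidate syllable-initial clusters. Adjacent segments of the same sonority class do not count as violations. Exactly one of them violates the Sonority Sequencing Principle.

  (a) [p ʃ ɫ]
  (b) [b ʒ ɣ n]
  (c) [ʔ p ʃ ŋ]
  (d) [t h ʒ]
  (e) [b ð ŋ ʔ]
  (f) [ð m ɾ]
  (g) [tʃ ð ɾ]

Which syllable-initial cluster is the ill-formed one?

(a) 1-3-5 → obeys
(b) 1-3-3-4 → obeys
(c) 1-1-3-4 → obeys
(d) 1-3-3 → obeys
(e) 1-3-4-1 → violates
(f) 3-4-6 → obeys
(g) 2-3-6 → obeys

e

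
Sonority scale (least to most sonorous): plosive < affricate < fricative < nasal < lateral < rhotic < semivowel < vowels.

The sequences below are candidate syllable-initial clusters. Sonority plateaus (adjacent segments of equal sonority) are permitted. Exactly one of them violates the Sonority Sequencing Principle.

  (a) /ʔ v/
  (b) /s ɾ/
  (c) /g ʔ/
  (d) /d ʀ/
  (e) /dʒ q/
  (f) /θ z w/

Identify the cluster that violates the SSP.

(a) /ʔ v/: profile 1-3 — obeys.
(b) /s ɾ/: profile 3-6 — obeys.
(c) /g ʔ/: profile 1-1 — obeys.
(d) /d ʀ/: profile 1-6 — obeys.
(e) /dʒ q/: profile 2-1 — violates.
(f) /θ z w/: profile 3-3-7 — obeys.

e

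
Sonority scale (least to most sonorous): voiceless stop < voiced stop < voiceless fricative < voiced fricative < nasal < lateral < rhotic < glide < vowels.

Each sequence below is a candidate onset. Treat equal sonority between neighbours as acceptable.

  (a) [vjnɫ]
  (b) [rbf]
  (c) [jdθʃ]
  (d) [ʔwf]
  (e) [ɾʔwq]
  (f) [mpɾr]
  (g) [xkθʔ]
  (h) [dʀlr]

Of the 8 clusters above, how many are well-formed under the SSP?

0

(a) sonority 4-8-5-6: ill-formed.
(b) sonority 7-2-3: ill-formed.
(c) sonority 8-2-3-3: ill-formed.
(d) sonority 1-8-3: ill-formed.
(e) sonority 7-1-8-1: ill-formed.
(f) sonority 5-1-7-7: ill-formed.
(g) sonority 3-1-3-1: ill-formed.
(h) sonority 2-7-6-7: ill-formed.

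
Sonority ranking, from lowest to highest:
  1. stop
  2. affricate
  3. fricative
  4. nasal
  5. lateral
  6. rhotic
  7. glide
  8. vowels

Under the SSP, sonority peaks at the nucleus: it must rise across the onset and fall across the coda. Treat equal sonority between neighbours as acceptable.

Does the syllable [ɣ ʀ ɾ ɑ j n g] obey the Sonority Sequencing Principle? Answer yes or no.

yes

Onset: /ɣ/ is a fricative (sonority 3), /ʀ/ is a rhotic (sonority 6), /ɾ/ is a rhotic (sonority 6); then the nucleus /ɑ/ (sonority 8).
Onset profile 3-6-6-8 — rises to the nucleus.
Coda: /j/ is a glide (sonority 7), /n/ is a nasal (sonority 4), /g/ is a stop (sonority 1).
Coda profile 8-7-4-1 — falls from the nucleus.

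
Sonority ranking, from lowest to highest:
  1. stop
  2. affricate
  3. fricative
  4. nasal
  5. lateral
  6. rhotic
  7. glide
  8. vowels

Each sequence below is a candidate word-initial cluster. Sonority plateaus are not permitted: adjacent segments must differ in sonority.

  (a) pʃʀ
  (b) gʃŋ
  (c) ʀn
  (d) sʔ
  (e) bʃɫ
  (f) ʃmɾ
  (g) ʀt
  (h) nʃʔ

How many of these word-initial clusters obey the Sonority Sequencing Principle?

4

(a) sonority 1-3-6: well-formed.
(b) sonority 1-3-4: well-formed.
(c) sonority 6-4: ill-formed.
(d) sonority 3-1: ill-formed.
(e) sonority 1-3-5: well-formed.
(f) sonority 3-4-6: well-formed.
(g) sonority 6-1: ill-formed.
(h) sonority 4-3-1: ill-formed.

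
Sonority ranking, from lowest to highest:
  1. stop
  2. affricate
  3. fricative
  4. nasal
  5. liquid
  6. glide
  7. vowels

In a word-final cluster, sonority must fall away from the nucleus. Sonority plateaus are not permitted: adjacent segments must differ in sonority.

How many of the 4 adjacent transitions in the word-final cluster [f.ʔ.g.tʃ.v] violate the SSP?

/f/ is a fricative (sonority 3).
/ʔ/ is a stop (sonority 1).
/g/ is a stop (sonority 1).
/tʃ/ is an affricate (sonority 2).
/v/ is a fricative (sonority 3).
/f/→/ʔ/: 3→1 (falls) — ok.
/ʔ/→/g/: 1→1 (plateau) — violation.
/g/→/tʃ/: 1→2 (does not fall) — violation.
/tʃ/→/v/: 2→3 (does not fall) — violation.

3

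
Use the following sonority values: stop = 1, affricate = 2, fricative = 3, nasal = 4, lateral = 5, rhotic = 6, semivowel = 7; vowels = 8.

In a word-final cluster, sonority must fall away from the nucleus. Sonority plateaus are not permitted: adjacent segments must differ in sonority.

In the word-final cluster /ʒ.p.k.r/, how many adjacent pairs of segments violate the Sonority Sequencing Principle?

/ʒ/ — fricative, sonority 3.
/p/ — stop, sonority 1.
/k/ — stop, sonority 1.
/r/ — rhotic, sonority 6.
/ʒ/→/p/: 3→1 (falls) — ok.
/p/→/k/: 1→1 (plateau) — violation.
/k/→/r/: 1→6 (does not fall) — violation.

2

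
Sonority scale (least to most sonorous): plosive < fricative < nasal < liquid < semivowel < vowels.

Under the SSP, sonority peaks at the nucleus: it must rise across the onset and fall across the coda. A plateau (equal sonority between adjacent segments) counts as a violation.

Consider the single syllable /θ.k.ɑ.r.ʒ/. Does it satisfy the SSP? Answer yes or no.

Onset: /θ/ is a fricative (sonority 2), /k/ is a plosive (sonority 1); then the nucleus /ɑ/ (sonority 6).
Onset profile 2-1-6 — does not strictly rise throughout.
Coda: /r/ is a liquid (sonority 4), /ʒ/ is a fricative (sonority 2).
Coda profile 6-4-2 — falls from the nucleus.

no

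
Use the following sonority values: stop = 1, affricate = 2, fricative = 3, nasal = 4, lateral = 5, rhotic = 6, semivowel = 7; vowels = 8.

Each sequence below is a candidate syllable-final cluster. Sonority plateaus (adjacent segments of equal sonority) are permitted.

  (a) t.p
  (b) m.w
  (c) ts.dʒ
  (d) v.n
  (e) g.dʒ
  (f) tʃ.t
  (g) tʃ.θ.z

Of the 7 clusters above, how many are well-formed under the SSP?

(a) sonority 1-1: well-formed.
(b) sonority 4-7: ill-formed.
(c) sonority 2-2: well-formed.
(d) sonority 3-4: ill-formed.
(e) sonority 1-2: ill-formed.
(f) sonority 2-1: well-formed.
(g) sonority 2-3-3: ill-formed.

3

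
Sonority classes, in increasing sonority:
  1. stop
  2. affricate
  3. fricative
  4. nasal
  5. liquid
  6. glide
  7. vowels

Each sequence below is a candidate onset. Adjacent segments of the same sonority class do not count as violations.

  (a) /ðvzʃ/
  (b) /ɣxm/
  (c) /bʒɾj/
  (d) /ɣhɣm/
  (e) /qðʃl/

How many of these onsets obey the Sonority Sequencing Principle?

(a) /ðvzʃ/: profile 3-3-3-3 — obeys.
(b) /ɣxm/: profile 3-3-4 — obeys.
(c) /bʒɾj/: profile 1-3-5-6 — obeys.
(d) /ɣhɣm/: profile 3-3-3-4 — obeys.
(e) /qðʃl/: profile 1-3-3-5 — obeys.

5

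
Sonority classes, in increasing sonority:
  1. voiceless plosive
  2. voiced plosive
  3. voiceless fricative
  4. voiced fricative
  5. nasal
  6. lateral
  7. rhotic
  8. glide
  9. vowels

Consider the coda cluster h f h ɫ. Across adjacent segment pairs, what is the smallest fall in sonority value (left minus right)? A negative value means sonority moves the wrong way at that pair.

/h/ is a voiceless fricative (sonority 3).
/f/ is a voiceless fricative (sonority 3).
/h/ is a voiceless fricative (sonority 3).
/ɫ/ is a lateral (sonority 6).
/h/→/f/: change +0.
/f/→/h/: change +0.
/h/→/ɫ/: change -3.
Minimum = -3.

-3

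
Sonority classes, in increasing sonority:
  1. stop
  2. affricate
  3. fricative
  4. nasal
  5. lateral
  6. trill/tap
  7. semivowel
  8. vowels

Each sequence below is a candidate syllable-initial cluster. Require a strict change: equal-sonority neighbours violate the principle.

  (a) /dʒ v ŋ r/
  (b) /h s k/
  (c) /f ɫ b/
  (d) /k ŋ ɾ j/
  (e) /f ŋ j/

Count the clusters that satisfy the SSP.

(a) /dʒ v ŋ r/: profile 2-3-4-6 — obeys.
(b) /h s k/: profile 3-3-1 — violates.
(c) /f ɫ b/: profile 3-5-1 — violates.
(d) /k ŋ ɾ j/: profile 1-4-6-7 — obeys.
(e) /f ŋ j/: profile 3-4-7 — obeys.

3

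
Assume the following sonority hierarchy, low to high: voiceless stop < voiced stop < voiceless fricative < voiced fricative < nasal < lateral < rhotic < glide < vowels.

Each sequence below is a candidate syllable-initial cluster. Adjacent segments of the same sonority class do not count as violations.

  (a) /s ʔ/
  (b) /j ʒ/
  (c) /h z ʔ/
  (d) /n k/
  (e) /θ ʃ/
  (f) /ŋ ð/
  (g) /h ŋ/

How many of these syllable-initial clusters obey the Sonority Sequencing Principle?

(a) 3-1 → violates
(b) 8-4 → violates
(c) 3-4-1 → violates
(d) 5-1 → violates
(e) 3-3 → obeys
(f) 5-4 → violates
(g) 3-5 → obeys

2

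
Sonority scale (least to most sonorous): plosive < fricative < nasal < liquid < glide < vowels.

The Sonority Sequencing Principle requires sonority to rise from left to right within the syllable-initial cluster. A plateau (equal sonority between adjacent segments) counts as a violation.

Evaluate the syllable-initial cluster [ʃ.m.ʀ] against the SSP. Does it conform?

/ʃ/ is a fricative (sonority 2).
/m/ is a nasal (sonority 3).
/ʀ/ is a liquid (sonority 4).
The profile 2-3-4 strictly rises, so the syllable-initial cluster satisfies the SSP.

yes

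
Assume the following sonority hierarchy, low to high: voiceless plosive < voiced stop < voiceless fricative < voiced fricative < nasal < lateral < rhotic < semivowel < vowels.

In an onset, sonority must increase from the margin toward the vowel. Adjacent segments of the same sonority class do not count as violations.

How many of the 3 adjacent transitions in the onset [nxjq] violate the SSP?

/n/ — nasal, sonority 5.
/x/ — voiceless fricative, sonority 3.
/j/ — semivowel, sonority 8.
/q/ — voiceless plosive, sonority 1.
/n/→/x/: 5→3 (does not rise) — violation.
/x/→/j/: 3→8 (rises) — ok.
/j/→/q/: 8→1 (does not rise) — violation.

2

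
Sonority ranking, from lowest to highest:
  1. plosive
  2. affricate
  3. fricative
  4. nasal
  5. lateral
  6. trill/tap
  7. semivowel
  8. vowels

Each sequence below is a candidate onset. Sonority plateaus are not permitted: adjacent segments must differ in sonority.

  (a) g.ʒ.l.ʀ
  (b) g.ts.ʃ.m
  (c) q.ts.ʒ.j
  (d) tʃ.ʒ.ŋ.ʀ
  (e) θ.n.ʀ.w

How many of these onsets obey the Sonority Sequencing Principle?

(a) sonority 1-3-5-6: well-formed.
(b) sonority 1-2-3-4: well-formed.
(c) sonority 1-2-3-7: well-formed.
(d) sonority 2-3-4-6: well-formed.
(e) sonority 3-4-6-7: well-formed.

5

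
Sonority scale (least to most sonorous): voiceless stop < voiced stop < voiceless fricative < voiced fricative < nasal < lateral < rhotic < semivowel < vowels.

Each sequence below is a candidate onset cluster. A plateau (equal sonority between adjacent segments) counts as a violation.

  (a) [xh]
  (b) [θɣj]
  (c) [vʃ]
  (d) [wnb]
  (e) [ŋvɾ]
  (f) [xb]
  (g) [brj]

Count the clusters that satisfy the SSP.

(a) sonority 3-3: ill-formed.
(b) sonority 3-4-8: well-formed.
(c) sonority 4-3: ill-formed.
(d) sonority 8-5-2: ill-formed.
(e) sonority 5-4-7: ill-formed.
(f) sonority 3-2: ill-formed.
(g) sonority 2-7-8: well-formed.

2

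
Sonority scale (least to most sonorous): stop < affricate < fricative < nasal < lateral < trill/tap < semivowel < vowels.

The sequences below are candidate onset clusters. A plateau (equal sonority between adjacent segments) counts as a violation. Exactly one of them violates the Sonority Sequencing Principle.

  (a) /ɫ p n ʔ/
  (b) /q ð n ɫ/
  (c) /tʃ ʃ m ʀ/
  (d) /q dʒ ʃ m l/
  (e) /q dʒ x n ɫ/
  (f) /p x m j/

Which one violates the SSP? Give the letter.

(a) sonority 5-1-4-1: ill-formed.
(b) sonority 1-3-4-5: well-formed.
(c) sonority 2-3-4-6: well-formed.
(d) sonority 1-2-3-4-5: well-formed.
(e) sonority 1-2-3-4-5: well-formed.
(f) sonority 1-3-4-7: well-formed.

a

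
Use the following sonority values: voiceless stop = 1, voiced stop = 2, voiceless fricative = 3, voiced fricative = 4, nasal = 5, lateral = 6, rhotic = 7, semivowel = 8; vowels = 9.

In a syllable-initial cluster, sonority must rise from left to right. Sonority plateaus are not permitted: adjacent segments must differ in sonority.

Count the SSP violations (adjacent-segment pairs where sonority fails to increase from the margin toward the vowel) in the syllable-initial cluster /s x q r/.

/s/: voiceless fricative = 3.
/x/: voiceless fricative = 3.
/q/: voiceless stop = 1.
/r/: rhotic = 7.
/s/→/x/: 3→3 (plateau) — violation.
/x/→/q/: 3→1 (does not rise) — violation.
/q/→/r/: 1→7 (rises) — ok.

2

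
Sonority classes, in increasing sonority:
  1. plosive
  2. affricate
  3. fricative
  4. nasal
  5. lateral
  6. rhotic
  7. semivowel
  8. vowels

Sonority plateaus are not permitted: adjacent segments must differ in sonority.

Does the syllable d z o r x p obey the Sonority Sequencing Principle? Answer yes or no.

Onset: /d/ is a plosive (sonority 1), /z/ is a fricative (sonority 3); then the nucleus /o/ (sonority 8).
Onset profile 1-3-8 — rises to the nucleus.
Coda: /r/ is a rhotic (sonority 6), /x/ is a fricative (sonority 3), /p/ is a plosive (sonority 1).
Coda profile 8-6-3-1 — falls from the nucleus.

yes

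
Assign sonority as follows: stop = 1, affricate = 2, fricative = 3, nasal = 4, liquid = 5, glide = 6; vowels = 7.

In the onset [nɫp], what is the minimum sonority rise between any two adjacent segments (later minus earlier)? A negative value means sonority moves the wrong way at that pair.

/n/: nasal = 4.
/ɫ/: liquid = 5.
/p/: stop = 1.
/n/→/ɫ/: change +1.
/ɫ/→/p/: change -4.
Minimum = -4.

-4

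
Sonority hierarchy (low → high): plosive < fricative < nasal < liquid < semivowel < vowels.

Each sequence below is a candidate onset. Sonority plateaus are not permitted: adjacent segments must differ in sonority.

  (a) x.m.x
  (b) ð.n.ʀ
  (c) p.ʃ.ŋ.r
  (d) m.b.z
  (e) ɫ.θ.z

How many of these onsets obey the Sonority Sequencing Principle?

2

(a) x.m.x: profile 2-3-2 — violates.
(b) ð.n.ʀ: profile 2-3-4 — obeys.
(c) p.ʃ.ŋ.r: profile 1-2-3-4 — obeys.
(d) m.b.z: profile 3-1-2 — violates.
(e) ɫ.θ.z: profile 4-2-2 — violates.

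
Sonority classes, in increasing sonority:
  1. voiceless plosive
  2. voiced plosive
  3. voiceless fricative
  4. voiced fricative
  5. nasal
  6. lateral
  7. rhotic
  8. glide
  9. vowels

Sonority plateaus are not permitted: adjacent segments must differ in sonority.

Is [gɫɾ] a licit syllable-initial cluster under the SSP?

/g/ is a voiced plosive (sonority 2).
/ɫ/ is a lateral (sonority 6).
/ɾ/ is a rhotic (sonority 7).
The profile 2-6-7 strictly rises, so the syllable-initial cluster satisfies the SSP.

yes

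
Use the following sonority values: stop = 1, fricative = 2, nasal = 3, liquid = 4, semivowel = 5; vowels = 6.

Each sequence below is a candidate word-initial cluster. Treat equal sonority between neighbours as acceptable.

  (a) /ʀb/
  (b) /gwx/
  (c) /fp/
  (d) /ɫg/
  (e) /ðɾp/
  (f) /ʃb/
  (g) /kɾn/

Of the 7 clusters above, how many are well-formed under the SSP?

(a) 4-1 → violates
(b) 1-5-2 → violates
(c) 2-1 → violates
(d) 4-1 → violates
(e) 2-4-1 → violates
(f) 2-1 → violates
(g) 1-4-3 → violates

0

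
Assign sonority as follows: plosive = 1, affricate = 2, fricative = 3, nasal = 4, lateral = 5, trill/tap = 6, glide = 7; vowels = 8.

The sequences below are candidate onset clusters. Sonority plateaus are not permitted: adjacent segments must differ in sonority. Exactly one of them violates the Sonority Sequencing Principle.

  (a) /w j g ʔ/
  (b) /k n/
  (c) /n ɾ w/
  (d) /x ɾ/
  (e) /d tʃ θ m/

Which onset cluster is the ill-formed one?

a

(a) /w j g ʔ/: profile 7-7-1-1 — violates.
(b) /k n/: profile 1-4 — obeys.
(c) /n ɾ w/: profile 4-6-7 — obeys.
(d) /x ɾ/: profile 3-6 — obeys.
(e) /d tʃ θ m/: profile 1-2-3-4 — obeys.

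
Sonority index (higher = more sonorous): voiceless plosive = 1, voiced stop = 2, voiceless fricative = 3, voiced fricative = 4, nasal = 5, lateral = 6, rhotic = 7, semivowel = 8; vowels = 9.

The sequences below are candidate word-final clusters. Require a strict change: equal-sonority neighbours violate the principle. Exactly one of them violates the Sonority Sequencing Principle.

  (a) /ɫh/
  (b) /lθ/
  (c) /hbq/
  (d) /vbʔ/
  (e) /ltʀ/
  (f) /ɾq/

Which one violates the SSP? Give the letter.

e

(a) sonority 6-3: well-formed.
(b) sonority 6-3: well-formed.
(c) sonority 3-2-1: well-formed.
(d) sonority 4-2-1: well-formed.
(e) sonority 6-1-7: ill-formed.
(f) sonority 7-1: well-formed.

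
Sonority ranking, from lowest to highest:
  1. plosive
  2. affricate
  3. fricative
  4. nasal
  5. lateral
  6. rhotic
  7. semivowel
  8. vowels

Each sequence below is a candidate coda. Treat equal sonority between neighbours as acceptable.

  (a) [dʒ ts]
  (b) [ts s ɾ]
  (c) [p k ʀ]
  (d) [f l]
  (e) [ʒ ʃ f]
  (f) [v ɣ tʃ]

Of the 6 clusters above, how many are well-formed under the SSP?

(a) [dʒ ts]: profile 2-2 — obeys.
(b) [ts s ɾ]: profile 2-3-6 — violates.
(c) [p k ʀ]: profile 1-1-6 — violates.
(d) [f l]: profile 3-5 — violates.
(e) [ʒ ʃ f]: profile 3-3-3 — obeys.
(f) [v ɣ tʃ]: profile 3-3-2 — obeys.

3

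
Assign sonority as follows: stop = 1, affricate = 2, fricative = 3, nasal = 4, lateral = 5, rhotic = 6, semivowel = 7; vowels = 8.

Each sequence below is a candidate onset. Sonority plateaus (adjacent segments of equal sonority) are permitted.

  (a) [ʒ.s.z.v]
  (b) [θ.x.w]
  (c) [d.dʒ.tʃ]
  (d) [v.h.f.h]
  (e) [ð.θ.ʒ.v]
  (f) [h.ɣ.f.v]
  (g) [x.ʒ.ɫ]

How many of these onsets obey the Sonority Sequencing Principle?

7

(a) [ʒ.s.z.v]: profile 3-3-3-3 — obeys.
(b) [θ.x.w]: profile 3-3-7 — obeys.
(c) [d.dʒ.tʃ]: profile 1-2-2 — obeys.
(d) [v.h.f.h]: profile 3-3-3-3 — obeys.
(e) [ð.θ.ʒ.v]: profile 3-3-3-3 — obeys.
(f) [h.ɣ.f.v]: profile 3-3-3-3 — obeys.
(g) [x.ʒ.ɫ]: profile 3-3-5 — obeys.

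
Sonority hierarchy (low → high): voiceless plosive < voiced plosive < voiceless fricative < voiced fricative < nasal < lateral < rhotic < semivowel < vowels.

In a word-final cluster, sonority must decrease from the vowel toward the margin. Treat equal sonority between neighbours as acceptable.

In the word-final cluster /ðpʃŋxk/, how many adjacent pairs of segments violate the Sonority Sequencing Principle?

/ð/ — voiced fricative, sonority 4.
/p/ — voiceless plosive, sonority 1.
/ʃ/ — voiceless fricative, sonority 3.
/ŋ/ — nasal, sonority 5.
/x/ — voiceless fricative, sonority 3.
/k/ — voiceless plosive, sonority 1.
/ð/→/p/: 4→1 (falls) — ok.
/p/→/ʃ/: 1→3 (does not fall) — violation.
/ʃ/→/ŋ/: 3→5 (does not fall) — violation.
/ŋ/→/x/: 5→3 (falls) — ok.
/x/→/k/: 3→1 (falls) — ok.

2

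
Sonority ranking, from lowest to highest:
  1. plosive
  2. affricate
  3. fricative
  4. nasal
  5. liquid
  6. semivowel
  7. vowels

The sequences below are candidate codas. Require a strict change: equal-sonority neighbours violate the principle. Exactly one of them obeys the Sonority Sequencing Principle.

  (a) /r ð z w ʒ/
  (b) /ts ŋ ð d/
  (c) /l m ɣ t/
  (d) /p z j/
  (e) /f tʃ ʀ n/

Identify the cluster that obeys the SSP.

c

(a) /r ð z w ʒ/: profile 5-3-3-6-3 — violates.
(b) /ts ŋ ð d/: profile 2-4-3-1 — violates.
(c) /l m ɣ t/: profile 5-4-3-1 — obeys.
(d) /p z j/: profile 1-3-6 — violates.
(e) /f tʃ ʀ n/: profile 3-2-5-4 — violates.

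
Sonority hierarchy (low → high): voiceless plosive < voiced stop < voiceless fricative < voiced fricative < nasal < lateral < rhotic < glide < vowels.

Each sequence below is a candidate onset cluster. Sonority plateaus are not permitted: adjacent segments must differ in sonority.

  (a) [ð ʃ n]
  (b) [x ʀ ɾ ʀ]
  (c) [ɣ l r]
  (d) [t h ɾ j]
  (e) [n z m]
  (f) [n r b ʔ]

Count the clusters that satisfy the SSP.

(a) 4-3-5 → violates
(b) 3-7-7-7 → violates
(c) 4-6-7 → obeys
(d) 1-3-7-8 → obeys
(e) 5-4-5 → violates
(f) 5-7-2-1 → violates

2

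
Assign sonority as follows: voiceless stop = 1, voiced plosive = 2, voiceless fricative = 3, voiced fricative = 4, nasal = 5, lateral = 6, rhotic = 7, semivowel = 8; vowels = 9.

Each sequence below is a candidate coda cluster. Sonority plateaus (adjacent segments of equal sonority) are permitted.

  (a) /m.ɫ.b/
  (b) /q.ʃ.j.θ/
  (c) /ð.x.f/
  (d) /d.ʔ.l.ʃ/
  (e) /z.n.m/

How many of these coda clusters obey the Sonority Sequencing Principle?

(a) sonority 5-6-2: ill-formed.
(b) sonority 1-3-8-3: ill-formed.
(c) sonority 4-3-3: well-formed.
(d) sonority 2-1-6-3: ill-formed.
(e) sonority 4-5-5: ill-formed.

1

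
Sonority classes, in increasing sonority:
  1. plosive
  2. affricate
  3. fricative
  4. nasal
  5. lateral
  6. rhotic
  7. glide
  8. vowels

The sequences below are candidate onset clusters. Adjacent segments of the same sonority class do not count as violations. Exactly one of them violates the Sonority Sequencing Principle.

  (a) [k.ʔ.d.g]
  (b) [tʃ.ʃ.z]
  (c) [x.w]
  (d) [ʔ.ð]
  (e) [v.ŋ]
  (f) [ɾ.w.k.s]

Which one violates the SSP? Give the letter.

f

(a) [k.ʔ.d.g]: profile 1-1-1-1 — obeys.
(b) [tʃ.ʃ.z]: profile 2-3-3 — obeys.
(c) [x.w]: profile 3-7 — obeys.
(d) [ʔ.ð]: profile 1-3 — obeys.
(e) [v.ŋ]: profile 3-4 — obeys.
(f) [ɾ.w.k.s]: profile 6-7-1-3 — violates.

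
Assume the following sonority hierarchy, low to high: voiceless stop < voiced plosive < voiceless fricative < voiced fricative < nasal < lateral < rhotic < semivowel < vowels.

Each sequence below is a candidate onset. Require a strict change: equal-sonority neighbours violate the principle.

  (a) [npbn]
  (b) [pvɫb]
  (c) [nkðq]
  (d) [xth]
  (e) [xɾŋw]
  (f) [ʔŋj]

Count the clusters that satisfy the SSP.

1

(a) 5-1-2-5 → violates
(b) 1-4-6-2 → violates
(c) 5-1-4-1 → violates
(d) 3-1-3 → violates
(e) 3-7-5-8 → violates
(f) 1-5-8 → obeys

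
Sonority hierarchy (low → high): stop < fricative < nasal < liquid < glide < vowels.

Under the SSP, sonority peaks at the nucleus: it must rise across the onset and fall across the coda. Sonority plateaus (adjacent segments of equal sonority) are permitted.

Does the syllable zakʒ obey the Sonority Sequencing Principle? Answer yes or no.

Onset: /z/ is a fricative (sonority 2); then the nucleus /a/ (sonority 6).
Onset profile 2-6 — rises to the nucleus.
Coda: /k/ is a stop (sonority 1), /ʒ/ is a fricative (sonority 2).
Coda profile 6-1-2 — does not fall throughout.

no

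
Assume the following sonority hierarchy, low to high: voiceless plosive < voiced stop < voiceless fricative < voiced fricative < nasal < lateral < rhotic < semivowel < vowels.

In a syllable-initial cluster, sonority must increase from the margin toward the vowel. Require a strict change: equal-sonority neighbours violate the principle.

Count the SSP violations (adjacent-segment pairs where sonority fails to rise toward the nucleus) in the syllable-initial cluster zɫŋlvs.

3

/z/: voiced fricative = 4.
/ɫ/: lateral = 6.
/ŋ/: nasal = 5.
/l/: lateral = 6.
/v/: voiced fricative = 4.
/s/: voiceless fricative = 3.
/z/→/ɫ/: 4→6 (rises) — ok.
/ɫ/→/ŋ/: 6→5 (does not rise) — violation.
/ŋ/→/l/: 5→6 (rises) — ok.
/l/→/v/: 6→4 (does not rise) — violation.
/v/→/s/: 4→3 (does not rise) — violation.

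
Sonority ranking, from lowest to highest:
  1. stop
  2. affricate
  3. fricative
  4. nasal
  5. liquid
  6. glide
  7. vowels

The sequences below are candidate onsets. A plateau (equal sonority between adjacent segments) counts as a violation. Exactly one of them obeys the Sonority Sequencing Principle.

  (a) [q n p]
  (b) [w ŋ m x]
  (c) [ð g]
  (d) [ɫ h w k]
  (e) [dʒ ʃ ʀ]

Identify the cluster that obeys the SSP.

(a) 1-4-1 → violates
(b) 6-4-4-3 → violates
(c) 3-1 → violates
(d) 5-3-6-1 → violates
(e) 2-3-5 → obeys

e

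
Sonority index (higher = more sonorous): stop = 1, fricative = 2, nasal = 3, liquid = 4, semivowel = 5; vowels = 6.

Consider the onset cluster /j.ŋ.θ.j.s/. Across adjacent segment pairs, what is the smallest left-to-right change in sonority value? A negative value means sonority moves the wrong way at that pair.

-3

/j/ is a semivowel (sonority 5).
/ŋ/ is a nasal (sonority 3).
/θ/ is a fricative (sonority 2).
/j/ is a semivowel (sonority 5).
/s/ is a fricative (sonority 2).
/j/→/ŋ/: change -2.
/ŋ/→/θ/: change -1.
/θ/→/j/: change +3.
/j/→/s/: change -3.
Minimum = -3.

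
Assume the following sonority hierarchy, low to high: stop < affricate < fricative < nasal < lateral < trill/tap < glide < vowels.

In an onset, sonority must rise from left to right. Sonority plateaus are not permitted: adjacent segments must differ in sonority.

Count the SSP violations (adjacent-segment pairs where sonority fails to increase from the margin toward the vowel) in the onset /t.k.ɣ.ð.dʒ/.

3

/t/: stop = 1.
/k/: stop = 1.
/ɣ/: fricative = 3.
/ð/: fricative = 3.
/dʒ/: affricate = 2.
/t/→/k/: 1→1 (plateau) — violation.
/k/→/ɣ/: 1→3 (rises) — ok.
/ɣ/→/ð/: 3→3 (plateau) — violation.
/ð/→/dʒ/: 3→2 (does not rise) — violation.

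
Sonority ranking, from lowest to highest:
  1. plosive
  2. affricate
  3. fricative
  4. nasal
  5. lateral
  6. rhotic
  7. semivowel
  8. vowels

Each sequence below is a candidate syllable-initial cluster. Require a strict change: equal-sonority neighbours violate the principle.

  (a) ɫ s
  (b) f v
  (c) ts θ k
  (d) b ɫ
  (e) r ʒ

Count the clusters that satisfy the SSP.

(a) sonority 5-3: ill-formed.
(b) sonority 3-3: ill-formed.
(c) sonority 2-3-1: ill-formed.
(d) sonority 1-5: well-formed.
(e) sonority 6-3: ill-formed.

1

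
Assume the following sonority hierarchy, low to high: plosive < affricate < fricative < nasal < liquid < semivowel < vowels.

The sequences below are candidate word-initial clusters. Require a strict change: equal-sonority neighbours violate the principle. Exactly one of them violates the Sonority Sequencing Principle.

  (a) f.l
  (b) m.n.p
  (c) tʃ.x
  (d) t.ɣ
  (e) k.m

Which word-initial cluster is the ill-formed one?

(a) f.l: profile 3-5 — obeys.
(b) m.n.p: profile 4-4-1 — violates.
(c) tʃ.x: profile 2-3 — obeys.
(d) t.ɣ: profile 1-3 — obeys.
(e) k.m: profile 1-4 — obeys.

b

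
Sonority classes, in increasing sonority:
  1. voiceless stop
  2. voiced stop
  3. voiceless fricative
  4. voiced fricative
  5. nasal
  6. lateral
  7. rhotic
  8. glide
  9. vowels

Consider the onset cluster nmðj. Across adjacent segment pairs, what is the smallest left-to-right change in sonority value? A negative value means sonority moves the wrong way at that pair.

-1

/n/ is a nasal (sonority 5).
/m/ is a nasal (sonority 5).
/ð/ is a voiced fricative (sonority 4).
/j/ is a glide (sonority 8).
/n/→/m/: change +0.
/m/→/ð/: change -1.
/ð/→/j/: change +4.
Minimum = -1.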